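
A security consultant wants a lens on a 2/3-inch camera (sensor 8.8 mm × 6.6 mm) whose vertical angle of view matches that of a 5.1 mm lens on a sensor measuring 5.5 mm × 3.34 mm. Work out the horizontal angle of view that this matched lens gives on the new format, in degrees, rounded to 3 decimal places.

Equal vertical AOV ⇒ f₂ = f₁ · 6.6/3.34 = 5.1 × 1.97605 ≈ 10.0778 mm.
Horizontal AOV on the new format = 2·arctan(8.8 / (2 × 10.0778)) = 2·arctan(0.43660) ≈ 47.1723°.

47.172°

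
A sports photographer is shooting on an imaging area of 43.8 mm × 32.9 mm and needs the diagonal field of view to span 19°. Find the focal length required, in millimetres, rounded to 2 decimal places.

Sensor diagonal = √(43.8² + 32.9²) = √3000.8500 ≈ 54.7800 mm.
From α = 2·arctan(d/2f) we get f = d / (2·tan(α/2)).
With d = 54.7800 mm and α/2 = 9.5°, tan(α/2) ≈ 0.16734, so f ≈ 54.7800 / 0.33469 ≈ 163.6762 mm.

163.68 mm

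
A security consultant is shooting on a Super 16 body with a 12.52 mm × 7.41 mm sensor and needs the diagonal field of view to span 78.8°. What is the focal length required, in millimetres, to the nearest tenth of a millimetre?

Sensor diagonal = √(12.52² + 7.41²) = √211.6585 ≈ 14.5485 mm.
From α = 2·arctan(d/2f) we get f = d / (2·tan(α/2)).
With d = 14.5485 mm and α/2 = 39.4°, tan(α/2) ≈ 0.82141, so f ≈ 14.5485 / 1.64282 ≈ 8.8558 mm.

8.9 mm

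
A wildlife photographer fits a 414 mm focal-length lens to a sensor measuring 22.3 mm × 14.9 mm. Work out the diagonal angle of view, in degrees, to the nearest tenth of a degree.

Sensor diagonal = √(22.3² + 14.9²) = √719.3000 ≈ 26.8198 mm.
Angle of view α = 2·arctan(d/2f) with d = 26.8198 mm and f = 414 mm.
d/2f = 0.03239; arctan(0.03239) ≈ 1.8552°, so α ≈ 3.7104°.

3.7°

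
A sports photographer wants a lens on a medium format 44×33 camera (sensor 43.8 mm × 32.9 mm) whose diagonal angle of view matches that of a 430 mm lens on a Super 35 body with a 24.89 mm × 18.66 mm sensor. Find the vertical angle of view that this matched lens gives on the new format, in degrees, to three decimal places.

2.489°

Sensor diagonal = √(24.89² + 18.66²) = √967.7077 ≈ 31.1080 mm.
Sensor diagonal = √(43.8² + 32.9²) = √3000.8500 ≈ 54.7800 mm.
Equal diagonal AOV ⇒ f₂ = f₁ · 54.7800/31.1080 = 430 × 1.76096 ≈ 757.2138 mm.
Vertical AOV on the new format = 2·arctan(32.9 / (2 × 757.2138)) = 2·arctan(0.02172) ≈ 2.4890°.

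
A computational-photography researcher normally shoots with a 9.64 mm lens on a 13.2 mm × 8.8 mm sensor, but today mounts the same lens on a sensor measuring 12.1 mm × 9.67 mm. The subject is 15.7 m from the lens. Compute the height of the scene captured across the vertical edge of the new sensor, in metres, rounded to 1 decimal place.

15.7 m

The focal length stays 9.64 mm; the relevant sensor dimension is now h = 9.67 mm. Object distance dₒ = 15.7 m = 15700 mm.
Thin-lens field height W = h·(dₒ − f)/f = 9.67 × (15700 − 9.64)/9.64 ≈ 15739.189 mm = 15.7392 m.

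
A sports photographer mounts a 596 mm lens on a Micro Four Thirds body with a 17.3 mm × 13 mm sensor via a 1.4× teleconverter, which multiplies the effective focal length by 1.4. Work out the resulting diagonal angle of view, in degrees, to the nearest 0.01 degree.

Effective focal length f = 596 × 1.4 = 834.4 mm.
Sensor diagonal = √(17.3² + 13²) = √468.2900 ≈ 21.6400 mm.
α = 2·arctan(21.640 / (2 × 834.4)) = 2·arctan(0.01297) ≈ 1.4859°.

1.49°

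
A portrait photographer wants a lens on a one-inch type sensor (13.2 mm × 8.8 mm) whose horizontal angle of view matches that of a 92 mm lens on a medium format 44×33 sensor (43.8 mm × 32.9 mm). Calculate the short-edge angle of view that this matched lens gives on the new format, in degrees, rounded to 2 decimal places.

Equal horizontal AOV ⇒ f₂ = f₁ · 13.2/43.8 = 92 × 0.30137 ≈ 27.7260 mm.
Short-edge AOV on the new format = 2·arctan(8.8 / (2 × 27.7260)) = 2·arctan(0.15870) ≈ 18.0348°.

18.03°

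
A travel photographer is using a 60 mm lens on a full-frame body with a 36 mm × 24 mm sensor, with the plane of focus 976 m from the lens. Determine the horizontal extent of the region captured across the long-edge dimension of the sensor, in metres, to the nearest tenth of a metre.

585.6 m

dₒ: 976 m = 976000 mm.
Similar triangles through the lens centre give W/dₒ = w/dᵢ; with 1/f = 1/dₒ + 1/dᵢ this gives W = w·(dₒ − f)/f.
W = 36 mm × (976000 − 60) / 60 = 36 × 16265.6667 ≈ 585564.000 mm = 585.564 m.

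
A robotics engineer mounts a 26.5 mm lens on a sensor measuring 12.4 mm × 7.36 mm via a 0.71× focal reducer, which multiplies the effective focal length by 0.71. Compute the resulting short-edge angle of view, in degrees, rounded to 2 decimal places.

Effective focal length f = 26.5 × 0.71 = 18.815 mm.
α = 2·arctan(7.36 / (2 × 18.815)) = 2·arctan(0.19559) ≈ 22.1334°.

22.13°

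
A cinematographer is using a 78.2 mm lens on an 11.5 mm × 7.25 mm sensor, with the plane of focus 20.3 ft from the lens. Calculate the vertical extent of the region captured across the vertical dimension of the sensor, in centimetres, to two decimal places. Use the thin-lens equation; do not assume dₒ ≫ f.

56.64 cm

dₒ: 20.3 ft × 304.8 mm/ft = 6187.44 mm.
Similar triangles through the lens centre give W/dₒ = h/dᵢ; with 1/f = 1/dₒ + 1/dᵢ this gives W = h·(dₒ − f)/f.
W = 7.25 mm × (6187.44 − 78.2) / 78.2 = 7.25 × 78.1233 ≈ 566.394 mm = 56.6394 cm.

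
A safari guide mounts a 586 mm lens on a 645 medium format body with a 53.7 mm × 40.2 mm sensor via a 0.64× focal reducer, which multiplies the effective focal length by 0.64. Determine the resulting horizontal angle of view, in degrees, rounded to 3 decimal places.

8.190°

Effective focal length f = 586 × 0.64 = 375.04 mm.
α = 2·arctan(53.7 / (2 × 375.04)) = 2·arctan(0.07159) ≈ 8.1899°.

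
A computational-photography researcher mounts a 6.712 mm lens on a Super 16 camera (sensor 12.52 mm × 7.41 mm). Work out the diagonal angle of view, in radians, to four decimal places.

Sensor diagonal = √(12.52² + 7.41²) = √211.6585 ≈ 14.5485 mm.
Angle of view α = 2·arctan(d/2f) with d = 14.5485 mm and f = 6.712 mm.
d/2f = 1.08377; arctan(1.08377) ≈ 0.8256 rad, so α ≈ 1.6512 rad.

1.6512 rad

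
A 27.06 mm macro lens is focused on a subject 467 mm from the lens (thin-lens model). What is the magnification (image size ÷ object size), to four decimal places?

0.0615×

Thin lens: 1/f = 1/dₒ + 1/dᵢ → 1/dᵢ = 1/27.06 − 1/467 = 0.0348136 mm⁻¹, so dᵢ ≈ 28.7244 mm.
Magnification m = dᵢ/dₒ = 28.7244/467 ≈ 0.06151.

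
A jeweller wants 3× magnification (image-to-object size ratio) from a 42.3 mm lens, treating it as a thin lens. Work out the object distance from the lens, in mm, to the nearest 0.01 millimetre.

56.40 mm

With m = dᵢ/dₒ and 1/f = 1/dₒ + 1/dᵢ, substituting dᵢ = m·dₒ gives 1/f = (1 + 1/m)/dₒ, hence dₒ = f·(1 + 1/m).
dₒ = 42.3 × (1 + 1/3) = 42.3 × 1.33333 ≈ 56.400 mm.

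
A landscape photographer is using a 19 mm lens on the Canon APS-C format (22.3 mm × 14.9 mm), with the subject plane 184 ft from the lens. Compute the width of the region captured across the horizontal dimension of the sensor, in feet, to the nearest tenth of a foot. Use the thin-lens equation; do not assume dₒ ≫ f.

dₒ: 184 ft × 304.8 mm/ft = 56083.20 mm.
Similar triangles through the lens centre give W/dₒ = w/dᵢ; with 1/f = 1/dₒ + 1/dᵢ this gives W = w·(dₒ − f)/f.
W = 22.3 mm × (56083.2 − 19) / 19 = 22.3 × 2950.7473 ≈ 65801.664 mm = 65801.664/304.8 ft = 215.885 ft.

215.9 ft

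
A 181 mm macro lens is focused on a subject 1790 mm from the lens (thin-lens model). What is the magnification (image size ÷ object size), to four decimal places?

Thin lens: 1/f = 1/dₒ + 1/dᵢ → 1/dᵢ = 1/181 − 1/1790 = 0.0049662 mm⁻¹, so dᵢ ≈ 201.3611 mm.
Magnification m = dᵢ/dₒ = 201.3611/1790 ≈ 0.11249.

0.1125×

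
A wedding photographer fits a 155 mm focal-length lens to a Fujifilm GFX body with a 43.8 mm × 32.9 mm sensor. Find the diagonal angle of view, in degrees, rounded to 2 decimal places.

20.04°

Sensor diagonal = √(43.8² + 32.9²) = √3000.8500 ≈ 54.7800 mm.
Angle of view α = 2·arctan(d/2f) with d = 54.7800 mm and f = 155 mm.
d/2f = 0.17671; arctan(0.17671) ≈ 10.0213°, so α ≈ 20.0425°.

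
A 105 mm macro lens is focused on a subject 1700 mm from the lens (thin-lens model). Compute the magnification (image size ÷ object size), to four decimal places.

0.0658×

Thin lens: 1/f = 1/dₒ + 1/dᵢ → 1/dᵢ = 1/105 − 1/1700 = 0.0089356 mm⁻¹, so dᵢ ≈ 111.9122 mm.
Magnification m = dᵢ/dₒ = 111.9122/1700 ≈ 0.06583.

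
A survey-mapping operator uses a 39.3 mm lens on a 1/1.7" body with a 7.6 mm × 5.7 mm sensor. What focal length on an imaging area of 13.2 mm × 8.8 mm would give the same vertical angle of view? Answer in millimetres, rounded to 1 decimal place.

Equal angle of view means equal height/f ratio, so f₂ = f₁ · (height₂/height₁) = 39.3 × 8.8/5.7.
f₂ = 39.3 × 1.54386 ≈ 60.674 mm.

60.7 mm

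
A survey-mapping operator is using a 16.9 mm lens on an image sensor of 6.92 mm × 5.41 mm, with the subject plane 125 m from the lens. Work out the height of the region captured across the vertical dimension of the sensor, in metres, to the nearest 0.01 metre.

40.01 m

dₒ: 125 m = 125000 mm.
Similar triangles through the lens centre give W/dₒ = h/dᵢ; with 1/f = 1/dₒ + 1/dᵢ this gives W = h·(dₒ − f)/f.
W = 5.41 mm × (125000 − 16.9) / 16.9 = 5.41 × 7395.4497 ≈ 40009.383 mm = 40.0094 m.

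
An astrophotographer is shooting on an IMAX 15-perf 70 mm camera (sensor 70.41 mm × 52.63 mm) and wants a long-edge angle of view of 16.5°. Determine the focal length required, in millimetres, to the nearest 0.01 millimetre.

242.80 mm

From α = 2·arctan(w/2f) we get f = w / (2·tan(α/2)).
With w = 70.41 mm and α/2 = 8.25°, tan(α/2) ≈ 0.14499, so f ≈ 70.41 / 0.28999 ≈ 242.8047 mm.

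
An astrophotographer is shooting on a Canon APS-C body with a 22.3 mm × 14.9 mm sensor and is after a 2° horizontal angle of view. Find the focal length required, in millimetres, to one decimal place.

From α = 2·arctan(w/2f) we get f = w / (2·tan(α/2)).
With w = 22.3 mm and α/2 = 1°, tan(α/2) ≈ 0.01746, so f ≈ 22.3 / 0.03491 ≈ 638.7831 mm.

638.8 mm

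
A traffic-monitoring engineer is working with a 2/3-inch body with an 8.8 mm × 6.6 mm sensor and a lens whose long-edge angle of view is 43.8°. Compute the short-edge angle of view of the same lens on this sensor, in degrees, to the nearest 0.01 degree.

From the long-edge AOV: f = 8.8 / (2·tan(21.9°)) = 8.8 / 0.80399 ≈ 10.9453 mm.
Short-edge AOV = 2·arctan(6.6 / (2 × 10.9453)) = 2·arctan(0.30150) ≈ 33.5559°.

33.56°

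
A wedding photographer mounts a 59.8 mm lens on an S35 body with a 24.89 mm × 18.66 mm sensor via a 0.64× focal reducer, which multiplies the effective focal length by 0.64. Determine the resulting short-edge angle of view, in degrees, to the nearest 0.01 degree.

Effective focal length f = 59.8 × 0.64 = 38.272 mm.
α = 2·arctan(18.66 / (2 × 38.272)) = 2·arctan(0.24378) ≈ 27.4008°.

27.40°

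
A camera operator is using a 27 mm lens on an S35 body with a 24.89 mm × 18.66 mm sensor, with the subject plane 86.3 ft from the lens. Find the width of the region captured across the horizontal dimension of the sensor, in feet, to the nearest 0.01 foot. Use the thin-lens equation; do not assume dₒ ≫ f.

dₒ: 86.3 ft × 304.8 mm/ft = 26304.24 mm.
Similar triangles through the lens centre give W/dₒ = w/dᵢ; with 1/f = 1/dₒ + 1/dᵢ this gives W = w·(dₒ − f)/f.
W = 24.89 mm × (26304.2 − 27) / 27 = 24.89 × 973.2311 ≈ 24223.722 mm = 24223.722/304.8 ft = 79.4742 ft.

79.47 ft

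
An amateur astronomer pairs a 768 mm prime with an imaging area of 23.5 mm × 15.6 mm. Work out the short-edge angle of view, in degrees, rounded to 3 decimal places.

1.164°

Angle of view α = 2·arctan(h/2f) with h = 15.6 mm and f = 768 mm.
h/2f = 0.01016; arctan(0.01016) ≈ 0.5819°, so α ≈ 1.1638°.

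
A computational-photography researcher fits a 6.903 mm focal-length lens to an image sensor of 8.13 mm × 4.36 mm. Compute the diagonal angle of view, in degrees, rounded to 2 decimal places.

Sensor diagonal = √(8.13² + 4.36²) = √85.1065 ≈ 9.2253 mm.
Angle of view α = 2·arctan(d/2f) with d = 9.2253 mm and f = 6.903 mm.
d/2f = 0.66821; arctan(0.66821) ≈ 33.7513°, so α ≈ 67.5025°.

67.50°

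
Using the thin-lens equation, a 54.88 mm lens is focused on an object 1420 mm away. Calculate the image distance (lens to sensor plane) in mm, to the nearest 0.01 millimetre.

1/dᵢ = 1/f − 1/dₒ = 1/54.88 − 1/1420 = 0.0175173 mm⁻¹.
dᵢ = 1/0.0175173 ≈ 57.0863 mm.

57.09 mm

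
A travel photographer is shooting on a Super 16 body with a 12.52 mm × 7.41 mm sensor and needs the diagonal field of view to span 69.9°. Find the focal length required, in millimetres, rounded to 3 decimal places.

10.408 mm

Sensor diagonal = √(12.52² + 7.41²) = √211.6585 ≈ 14.5485 mm.
From α = 2·arctan(d/2f) we get f = d / (2·tan(α/2)).
With d = 14.5485 mm and α/2 = 34.95°, tan(α/2) ≈ 0.69891, so f ≈ 14.5485 / 1.39782 ≈ 10.4080 mm.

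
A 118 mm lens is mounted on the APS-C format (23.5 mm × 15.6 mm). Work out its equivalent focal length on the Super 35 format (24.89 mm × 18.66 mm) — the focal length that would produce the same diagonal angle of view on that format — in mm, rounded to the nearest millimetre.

Sensor diagonal = √(23.5² + 15.6²) = √795.6100 ≈ 28.2066 mm.
Sensor diagonal = √(24.89² + 18.66²) = √967.7077 ≈ 31.1080 mm.
Equal angle of view means equal diagonal/f ratio, so f₂ = f₁ · (diagonal₂/diagonal₁) = 118 × 31.1080/28.2066.
f₂ = 118 × 1.10286 ≈ 130.138 mm.

130 mm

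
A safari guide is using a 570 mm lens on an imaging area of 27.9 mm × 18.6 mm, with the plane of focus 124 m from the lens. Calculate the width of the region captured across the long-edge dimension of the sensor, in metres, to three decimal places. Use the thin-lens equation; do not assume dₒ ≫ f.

dₒ: 124 m = 124000 mm.
Similar triangles through the lens centre give W/dₒ = w/dᵢ; with 1/f = 1/dₒ + 1/dᵢ this gives W = w·(dₒ − f)/f.
W = 27.9 mm × (124000 − 570) / 570 = 27.9 × 216.5439 ≈ 6041.574 mm = 6.04157 m.

6.042 m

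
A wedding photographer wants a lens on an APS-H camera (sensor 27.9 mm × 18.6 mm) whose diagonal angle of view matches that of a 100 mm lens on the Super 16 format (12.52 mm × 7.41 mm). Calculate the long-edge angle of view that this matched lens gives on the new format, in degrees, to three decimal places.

Sensor diagonal = √(12.52² + 7.41²) = √211.6585 ≈ 14.5485 mm.
Sensor diagonal = √(27.9² + 18.6²) = √1124.3700 ≈ 33.5316 mm.
Equal diagonal AOV ⇒ f₂ = f₁ · 33.5316/14.5485 = 100 × 2.30482 ≈ 230.4819 mm.
Long-edge AOV on the new format = 2·arctan(27.9 / (2 × 230.4819)) = 2·arctan(0.06053) ≈ 6.9272°.

6.927°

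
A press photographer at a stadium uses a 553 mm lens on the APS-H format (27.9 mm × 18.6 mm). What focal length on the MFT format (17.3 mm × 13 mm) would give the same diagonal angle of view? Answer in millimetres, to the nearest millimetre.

Sensor diagonal = √(27.9² + 18.6²) = √1124.3700 ≈ 33.5316 mm.
Sensor diagonal = √(17.3² + 13²) = √468.2900 ≈ 21.6400 mm.
Equal angle of view means equal diagonal/f ratio, so f₂ = f₁ · (diagonal₂/diagonal₁) = 553 × 21.6400/33.5316.
f₂ = 553 × 0.64536 ≈ 356.885 mm.

357 mm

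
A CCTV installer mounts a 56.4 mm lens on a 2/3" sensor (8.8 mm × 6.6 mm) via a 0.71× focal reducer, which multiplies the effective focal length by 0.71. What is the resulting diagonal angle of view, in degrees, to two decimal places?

Effective focal length f = 56.4 × 0.71 = 40.044 mm.
Sensor diagonal = √(8.8² + 6.6²) = √121.0000 ≈ 11.0000 mm.
α = 2·arctan(11.000 / (2 × 40.044)) = 2·arctan(0.13735) ≈ 15.6412°.

15.64°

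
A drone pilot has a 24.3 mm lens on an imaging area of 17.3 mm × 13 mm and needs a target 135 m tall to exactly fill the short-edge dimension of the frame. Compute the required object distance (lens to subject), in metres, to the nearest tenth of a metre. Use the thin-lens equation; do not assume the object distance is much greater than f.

W: 135 m = 135000 mm.
Magnification m = h/W = dᵢ/dₒ; combined with 1/f = 1/dₒ + 1/dᵢ this gives dₒ = f·(1 + W/h).
dₒ = 24.3 mm × (1 + 135000/13) = 24.3 × 10385.6154 ≈ 252370.454 mm = 252.37 m.

252.4 m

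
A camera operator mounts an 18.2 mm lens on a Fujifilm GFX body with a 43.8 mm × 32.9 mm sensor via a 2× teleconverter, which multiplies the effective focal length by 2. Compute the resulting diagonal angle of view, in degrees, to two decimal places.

Effective focal length f = 18.2 × 2 = 36.4 mm.
Sensor diagonal = √(43.8² + 32.9²) = √3000.8500 ≈ 54.7800 mm.
α = 2·arctan(54.780 / (2 × 36.4)) = 2·arctan(0.75247) ≈ 73.9209°.

73.92°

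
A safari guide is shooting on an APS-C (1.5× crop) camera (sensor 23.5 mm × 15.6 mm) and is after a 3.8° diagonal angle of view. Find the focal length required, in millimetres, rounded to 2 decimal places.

425.14 mm

Sensor diagonal = √(23.5² + 15.6²) = √795.6100 ≈ 28.2066 mm.
From α = 2·arctan(d/2f) we get f = d / (2·tan(α/2)).
With d = 28.2066 mm and α/2 = 1.9°, tan(α/2) ≈ 0.03317, so f ≈ 28.2066 / 0.06635 ≈ 425.1380 mm.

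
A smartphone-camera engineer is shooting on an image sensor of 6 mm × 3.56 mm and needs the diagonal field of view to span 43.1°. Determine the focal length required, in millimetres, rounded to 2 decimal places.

8.83 mm

Sensor diagonal = √(6² + 3.56²) = √48.6736 ≈ 6.9766 mm.
From α = 2·arctan(d/2f) we get f = d / (2·tan(α/2)).
With d = 6.9766 mm and α/2 = 21.55°, tan(α/2) ≈ 0.39492, so f ≈ 6.9766 / 0.78984 ≈ 8.8330 mm.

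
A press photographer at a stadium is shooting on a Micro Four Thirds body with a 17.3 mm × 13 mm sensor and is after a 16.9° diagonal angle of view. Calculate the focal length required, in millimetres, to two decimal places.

Sensor diagonal = √(17.3² + 13²) = √468.2900 ≈ 21.6400 mm.
From α = 2·arctan(d/2f) we get f = d / (2·tan(α/2)).
With d = 21.6400 mm and α/2 = 8.45°, tan(α/2) ≈ 0.14856, so f ≈ 21.6400 / 0.29712 ≈ 72.8331 mm.

72.83 mm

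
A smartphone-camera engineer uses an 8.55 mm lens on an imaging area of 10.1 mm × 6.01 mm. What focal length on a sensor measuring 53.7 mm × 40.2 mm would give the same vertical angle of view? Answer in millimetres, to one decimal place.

Equal angle of view means equal height/f ratio, so f₂ = f₁ · (height₂/height₁) = 8.55 × 40.2/6.01.
f₂ = 8.55 × 6.68885 ≈ 57.190 mm.

57.2 mm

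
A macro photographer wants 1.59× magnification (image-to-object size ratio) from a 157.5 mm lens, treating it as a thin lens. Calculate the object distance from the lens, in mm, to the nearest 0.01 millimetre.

With m = dᵢ/dₒ and 1/f = 1/dₒ + 1/dᵢ, substituting dᵢ = m·dₒ gives 1/f = (1 + 1/m)/dₒ, hence dₒ = f·(1 + 1/m).
dₒ = 157.5 × (1 + 1/1.59) = 157.5 × 1.62893 ≈ 256.557 mm.

256.56 mm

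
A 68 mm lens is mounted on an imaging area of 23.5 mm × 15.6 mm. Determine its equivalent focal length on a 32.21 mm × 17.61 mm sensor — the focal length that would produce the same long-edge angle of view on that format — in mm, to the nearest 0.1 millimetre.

Equal angle of view means equal width/f ratio, so f₂ = f₁ · (width₂/width₁) = 68 × 32.21/23.5.
f₂ = 68 × 1.37064 ≈ 93.203 mm.

93.2 mm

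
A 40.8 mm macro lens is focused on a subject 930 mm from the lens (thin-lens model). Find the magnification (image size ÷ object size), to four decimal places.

0.0459×

Thin lens: 1/f = 1/dₒ + 1/dᵢ → 1/dᵢ = 1/40.8 − 1/930 = 0.0234345 mm⁻¹, so dᵢ ≈ 42.6721 mm.
Magnification m = dᵢ/dₒ = 42.6721/930 ≈ 0.04588.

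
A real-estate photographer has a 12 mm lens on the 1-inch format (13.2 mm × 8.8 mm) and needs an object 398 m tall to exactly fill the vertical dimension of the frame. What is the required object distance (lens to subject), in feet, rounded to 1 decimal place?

1780.6 ft

W: 398 m = 398000 mm.
Magnification m = h/W = dᵢ/dₒ; combined with 1/f = 1/dₒ + 1/dᵢ this gives dₒ = f·(1 + W/h).
dₒ = 12 mm × (1 + 398000/8.8) = 12 × 45228.2727 ≈ 542739.273 mm = 542739.273/304.8 ft = 1780.64 ft.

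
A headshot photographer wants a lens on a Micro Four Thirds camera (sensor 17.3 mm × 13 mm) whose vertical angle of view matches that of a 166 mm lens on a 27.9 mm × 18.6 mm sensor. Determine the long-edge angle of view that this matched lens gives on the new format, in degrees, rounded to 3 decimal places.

8.528°

Equal vertical AOV ⇒ f₂ = f₁ · 13/18.6 = 166 × 0.69892 ≈ 116.0215 mm.
Long-edge AOV on the new format = 2·arctan(17.3 / (2 × 116.0215)) = 2·arctan(0.07456) ≈ 8.5276°.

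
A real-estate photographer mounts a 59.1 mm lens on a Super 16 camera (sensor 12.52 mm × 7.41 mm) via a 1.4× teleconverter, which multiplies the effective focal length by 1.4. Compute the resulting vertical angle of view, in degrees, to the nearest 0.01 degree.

Effective focal length f = 59.1 × 1.4 = 82.74 mm.
α = 2·arctan(7.41 / (2 × 82.74)) = 2·arctan(0.04478) ≈ 5.1278°.

5.13°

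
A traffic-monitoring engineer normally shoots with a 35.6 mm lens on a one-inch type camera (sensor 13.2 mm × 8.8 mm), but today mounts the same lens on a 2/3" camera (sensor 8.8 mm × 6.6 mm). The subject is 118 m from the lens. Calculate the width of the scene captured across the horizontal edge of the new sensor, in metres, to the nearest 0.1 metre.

The focal length stays 35.6 mm; the relevant sensor dimension is now w = 8.8 mm. Object distance dₒ = 118 m = 118000 mm.
Thin-lens field width W = w·(dₒ − f)/f = 8.8 × (118000 − 35.6)/35.6 ≈ 29159.739 mm = 29.1597 m.

29.2 m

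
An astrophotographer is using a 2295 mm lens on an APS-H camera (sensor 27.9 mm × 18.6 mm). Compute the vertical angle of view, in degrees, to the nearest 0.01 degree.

0.46°

Angle of view α = 2·arctan(h/2f) with h = 18.6 mm and f = 2295 mm.
h/2f = 0.00405; arctan(0.00405) ≈ 0.2322°, so α ≈ 0.4644°.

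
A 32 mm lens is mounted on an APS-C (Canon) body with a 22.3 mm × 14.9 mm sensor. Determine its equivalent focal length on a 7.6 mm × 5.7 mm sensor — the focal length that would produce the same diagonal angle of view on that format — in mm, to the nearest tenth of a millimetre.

Sensor diagonal = √(22.3² + 14.9²) = √719.3000 ≈ 26.8198 mm.
Sensor diagonal = √(7.6² + 5.7²) = √90.2500 ≈ 9.5000 mm.
Equal angle of view means equal diagonal/f ratio, so f₂ = f₁ · (diagonal₂/diagonal₁) = 32 × 9.5000/26.8198.
f₂ = 32 × 0.35422 ≈ 11.335 mm.

11.3 mm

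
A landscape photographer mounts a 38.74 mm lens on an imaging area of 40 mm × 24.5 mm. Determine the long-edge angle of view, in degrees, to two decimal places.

54.61°

Angle of view α = 2·arctan(w/2f) with w = 40 mm and f = 38.74 mm.
w/2f = 0.51626; arctan(0.51626) ≈ 27.3056°, so α ≈ 54.6112°.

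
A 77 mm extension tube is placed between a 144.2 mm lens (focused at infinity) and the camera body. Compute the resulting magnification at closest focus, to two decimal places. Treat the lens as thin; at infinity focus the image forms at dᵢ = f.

The tube moves the image plane from f to f + e, so dᵢ = 144.2 + 77 = 221.2 mm. Focus is achieved when 1/f = 1/dₒ + 1/dᵢ, giving dₒ = 1/(1/f − 1/(f+e)).
Magnification m = dᵢ/dₒ = (f+e)·(1/f − 1/(f+e)) = e/f = 77/144.2 ≈ 0.5340.

0.53×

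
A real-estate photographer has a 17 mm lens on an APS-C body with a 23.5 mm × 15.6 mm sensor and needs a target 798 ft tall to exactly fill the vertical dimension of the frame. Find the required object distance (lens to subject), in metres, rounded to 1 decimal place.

W: 798 ft × 304.8 mm/ft = 243230.39 mm.
Magnification m = h/W = dᵢ/dₒ; combined with 1/f = 1/dₒ + 1/dᵢ this gives dₒ = f·(1 + W/h).
dₒ = 17 mm × (1 + 243230/15.6) = 17 × 15592.6918 ≈ 265075.761 mm = 265.076 m.

265.1 m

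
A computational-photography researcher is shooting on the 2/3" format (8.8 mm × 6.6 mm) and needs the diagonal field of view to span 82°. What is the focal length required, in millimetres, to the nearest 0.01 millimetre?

6.33 mm

Sensor diagonal = √(8.8² + 6.6²) = √121.0000 ≈ 11.0000 mm.
From α = 2·arctan(d/2f) we get f = d / (2·tan(α/2)).
With d = 11.0000 mm and α/2 = 41°, tan(α/2) ≈ 0.86929, so f ≈ 11.0000 / 1.73857 ≈ 6.3270 mm.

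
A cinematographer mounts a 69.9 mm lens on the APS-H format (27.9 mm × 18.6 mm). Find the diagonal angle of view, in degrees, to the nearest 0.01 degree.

Sensor diagonal = √(27.9² + 18.6²) = √1124.3700 ≈ 33.5316 mm.
Angle of view α = 2·arctan(d/2f) with d = 33.5316 mm and f = 69.9 mm.
d/2f = 0.23985; arctan(0.23985) ≈ 13.4878°, so α ≈ 26.9757°.

26.98°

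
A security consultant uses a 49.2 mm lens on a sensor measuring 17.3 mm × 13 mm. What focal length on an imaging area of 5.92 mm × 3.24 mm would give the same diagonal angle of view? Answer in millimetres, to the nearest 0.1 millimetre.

15.3 mm

Sensor diagonal = √(17.3² + 13²) = √468.2900 ≈ 21.6400 mm.
Sensor diagonal = √(5.92² + 3.24²) = √45.5440 ≈ 6.7486 mm.
Equal angle of view means equal diagonal/f ratio, so f₂ = f₁ · (diagonal₂/diagonal₁) = 49.2 × 6.7486/21.6400.
f₂ = 49.2 × 0.31186 ≈ 15.343 mm.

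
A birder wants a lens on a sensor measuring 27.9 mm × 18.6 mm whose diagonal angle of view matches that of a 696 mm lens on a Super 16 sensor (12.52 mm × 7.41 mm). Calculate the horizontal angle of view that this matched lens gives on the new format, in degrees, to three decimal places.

Sensor diagonal = √(12.52² + 7.41²) = √211.6585 ≈ 14.5485 mm.
Sensor diagonal = √(27.9² + 18.6²) = √1124.3700 ≈ 33.5316 mm.
Equal diagonal AOV ⇒ f₂ = f₁ · 33.5316/14.5485 = 696 × 2.30482 ≈ 1604.1538 mm.
Horizontal AOV on the new format = 2·arctan(27.9 / (2 × 1604.1538)) = 2·arctan(0.00870) ≈ 0.9965°.

0.996°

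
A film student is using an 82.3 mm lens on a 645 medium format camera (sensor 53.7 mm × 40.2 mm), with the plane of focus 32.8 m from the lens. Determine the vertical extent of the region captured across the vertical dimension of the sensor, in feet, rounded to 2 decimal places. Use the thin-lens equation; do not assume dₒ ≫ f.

dₒ: 32.8 m = 32800 mm.
Similar triangles through the lens centre give W/dₒ = h/dᵢ; with 1/f = 1/dₒ + 1/dᵢ this gives W = h·(dₒ − f)/f.
W = 40.2 mm × (32800 − 82.3) / 82.3 = 40.2 × 397.5419 ≈ 15981.185 mm = 15981.185/304.8 ft = 52.4317 ft.

52.43 ft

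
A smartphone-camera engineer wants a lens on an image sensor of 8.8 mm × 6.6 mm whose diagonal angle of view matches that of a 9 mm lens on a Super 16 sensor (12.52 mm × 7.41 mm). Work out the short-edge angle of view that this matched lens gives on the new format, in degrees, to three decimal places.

Sensor diagonal = √(12.52² + 7.41²) = √211.6585 ≈ 14.5485 mm.
Sensor diagonal = √(8.8² + 6.6²) = √121.0000 ≈ 11.0000 mm.
Equal diagonal AOV ⇒ f₂ = f₁ · 11.0000/14.5485 = 9 × 0.75609 ≈ 6.8048 mm.
Short-edge AOV on the new format = 2·arctan(6.6 / (2 × 6.8048)) = 2·arctan(0.48495) ≈ 51.7421°.

51.742°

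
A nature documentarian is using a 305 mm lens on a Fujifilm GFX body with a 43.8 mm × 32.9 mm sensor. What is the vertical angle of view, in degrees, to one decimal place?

Angle of view α = 2·arctan(h/2f) with h = 32.9 mm and f = 305 mm.
h/2f = 0.05393; arctan(0.05393) ≈ 3.0872°, so α ≈ 6.1744°.

6.2°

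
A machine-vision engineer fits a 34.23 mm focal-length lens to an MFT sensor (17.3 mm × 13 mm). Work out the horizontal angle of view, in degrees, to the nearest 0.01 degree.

Angle of view α = 2·arctan(w/2f) with w = 17.3 mm and f = 34.23 mm.
w/2f = 0.25270; arctan(0.25270) ≈ 14.1819°, so α ≈ 28.3637°.

28.36°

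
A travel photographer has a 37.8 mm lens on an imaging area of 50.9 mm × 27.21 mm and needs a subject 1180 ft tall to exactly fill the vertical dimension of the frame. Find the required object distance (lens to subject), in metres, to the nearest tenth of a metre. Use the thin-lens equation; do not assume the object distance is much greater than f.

499.7 m

W: 1180 ft × 304.8 mm/ft = 359663.99 mm.
Magnification m = h/W = dᵢ/dₒ; combined with 1/f = 1/dₒ + 1/dᵢ this gives dₒ = f·(1 + W/h).
dₒ = 37.8 mm × (1 + 359664/27.21) = 37.8 × 13219.0812 ≈ 499681.268 mm = 499.681 m.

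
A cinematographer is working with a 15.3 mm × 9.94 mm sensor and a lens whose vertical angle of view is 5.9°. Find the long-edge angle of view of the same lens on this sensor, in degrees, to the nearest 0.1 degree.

9.1°

From the vertical AOV: f = 9.94 / (2·tan(2.95°)) = 9.94 / 0.10307 ≈ 96.4435 mm.
Long-edge AOV = 2·arctan(15.3 / (2 × 96.4435)) = 2·arctan(0.07932) ≈ 9.0705°.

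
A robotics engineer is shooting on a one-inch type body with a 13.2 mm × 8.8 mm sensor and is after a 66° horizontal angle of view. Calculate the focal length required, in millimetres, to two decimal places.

From α = 2·arctan(w/2f) we get f = w / (2·tan(α/2)).
With w = 13.2 mm and α/2 = 33°, tan(α/2) ≈ 0.64941, so f ≈ 13.2 / 1.29882 ≈ 10.1631 mm.

10.16 mm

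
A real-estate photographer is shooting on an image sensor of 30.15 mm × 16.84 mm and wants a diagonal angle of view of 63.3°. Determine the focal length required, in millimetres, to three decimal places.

Sensor diagonal = √(30.15² + 16.84²) = √1192.6081 ≈ 34.5342 mm.
From α = 2·arctan(d/2f) we get f = d / (2·tan(α/2)).
With d = 34.5342 mm and α/2 = 31.65°, tan(α/2) ≈ 0.61641, so f ≈ 34.5342 / 1.23282 ≈ 28.0124 mm.

28.012 mm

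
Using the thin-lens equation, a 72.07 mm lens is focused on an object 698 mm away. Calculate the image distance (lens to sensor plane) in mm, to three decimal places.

80.368 mm

1/dᵢ = 1/f − 1/dₒ = 1/72.07 − 1/698 = 0.0124427 mm⁻¹.
dᵢ = 1/0.0124427 ≈ 80.3682 mm.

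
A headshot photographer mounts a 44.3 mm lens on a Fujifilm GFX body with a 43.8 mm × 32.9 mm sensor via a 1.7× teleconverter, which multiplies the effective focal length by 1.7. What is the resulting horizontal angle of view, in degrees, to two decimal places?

Effective focal length f = 44.3 × 1.7 = 75.31 mm.
α = 2·arctan(43.8 / (2 × 75.31)) = 2·arctan(0.29080) ≈ 32.4287°.

32.43°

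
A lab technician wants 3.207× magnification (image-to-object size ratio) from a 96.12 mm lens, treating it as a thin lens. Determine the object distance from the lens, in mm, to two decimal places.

With m = dᵢ/dₒ and 1/f = 1/dₒ + 1/dᵢ, substituting dᵢ = m·dₒ gives 1/f = (1 + 1/m)/dₒ, hence dₒ = f·(1 + 1/m).
dₒ = 96.12 × (1 + 1/3.207) = 96.12 × 1.31182 ≈ 126.092 mm.

126.09 mm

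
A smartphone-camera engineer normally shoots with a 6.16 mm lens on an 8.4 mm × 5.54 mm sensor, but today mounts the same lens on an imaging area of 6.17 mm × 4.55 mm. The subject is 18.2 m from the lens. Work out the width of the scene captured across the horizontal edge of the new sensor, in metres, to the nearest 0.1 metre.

The focal length stays 6.16 mm; the relevant sensor dimension is now w = 6.17 mm. Object distance dₒ = 18.2 m = 18200 mm.
Thin-lens field width W = w·(dₒ − f)/f = 6.17 × (18200 − 6.16)/6.16 ≈ 18223.375 mm = 18.2234 m.

18.2 m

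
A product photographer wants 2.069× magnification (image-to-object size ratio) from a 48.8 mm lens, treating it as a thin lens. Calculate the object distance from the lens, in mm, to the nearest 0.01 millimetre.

72.39 mm

With m = dᵢ/dₒ and 1/f = 1/dₒ + 1/dᵢ, substituting dᵢ = m·dₒ gives 1/f = (1 + 1/m)/dₒ, hence dₒ = f·(1 + 1/m).
dₒ = 48.8 × (1 + 1/2.069) = 48.8 × 1.48333 ≈ 72.386 mm.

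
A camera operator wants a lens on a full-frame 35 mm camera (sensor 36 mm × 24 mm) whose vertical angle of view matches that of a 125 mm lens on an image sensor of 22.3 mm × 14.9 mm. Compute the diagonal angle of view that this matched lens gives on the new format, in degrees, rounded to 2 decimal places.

12.27°

Equal vertical AOV ⇒ f₂ = f₁ · 24/14.9 = 125 × 1.61074 ≈ 201.3423 mm.
Sensor diagonal = √(36² + 24²) = √1872.0000 ≈ 43.2666 mm.
Diagonal AOV on the new format = 2·arctan(43.2666 / (2 × 201.3423)) = 2·arctan(0.10745) ≈ 12.2653°.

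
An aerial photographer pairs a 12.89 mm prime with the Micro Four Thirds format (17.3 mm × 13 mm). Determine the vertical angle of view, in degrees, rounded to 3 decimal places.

53.521°

Angle of view α = 2·arctan(h/2f) with h = 13 mm and f = 12.89 mm.
h/2f = 0.50427; arctan(0.50427) ≈ 26.7603°, so α ≈ 53.5206°.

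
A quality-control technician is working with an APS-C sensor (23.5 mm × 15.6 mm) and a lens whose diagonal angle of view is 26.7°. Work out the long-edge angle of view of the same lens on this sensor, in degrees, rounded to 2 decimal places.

22.37°

Sensor diagonal = √(23.5² + 15.6²) = √795.6100 ≈ 28.2066 mm.
From the diagonal AOV: f = 28.2066 / (2·tan(13.35°)) = 28.2066 / 0.47462 ≈ 59.4294 mm.
Long-edge AOV = 2·arctan(23.5 / (2 × 59.4294)) = 2·arctan(0.19771) ≈ 22.3678°.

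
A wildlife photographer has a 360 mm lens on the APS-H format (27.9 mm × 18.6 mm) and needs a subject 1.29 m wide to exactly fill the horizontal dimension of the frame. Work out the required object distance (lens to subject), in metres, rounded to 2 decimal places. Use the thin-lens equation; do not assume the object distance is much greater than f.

17.01 m

W: 1.29 m = 1290 mm.
Magnification m = w/W = dᵢ/dₒ; combined with 1/f = 1/dₒ + 1/dᵢ this gives dₒ = f·(1 + W/w).
dₒ = 360 mm × (1 + 1290/27.9) = 360 × 47.2366 ≈ 17005.161 mm = 17.0052 m.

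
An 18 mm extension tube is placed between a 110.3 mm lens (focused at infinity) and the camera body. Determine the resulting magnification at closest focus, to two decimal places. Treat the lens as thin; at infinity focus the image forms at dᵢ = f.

The tube moves the image plane from f to f + e, so dᵢ = 110.3 + 18 = 128.3 mm. Focus is achieved when 1/f = 1/dₒ + 1/dᵢ, giving dₒ = 1/(1/f − 1/(f+e)).
Magnification m = dᵢ/dₒ = (f+e)·(1/f − 1/(f+e)) = e/f = 18/110.3 ≈ 0.1632.

0.16×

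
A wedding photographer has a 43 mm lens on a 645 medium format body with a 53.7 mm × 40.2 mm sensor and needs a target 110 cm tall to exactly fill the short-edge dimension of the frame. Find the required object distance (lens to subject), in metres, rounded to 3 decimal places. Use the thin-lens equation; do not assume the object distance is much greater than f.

1.220 m

W: 110 cm = 1100 mm.
Magnification m = h/W = dᵢ/dₒ; combined with 1/f = 1/dₒ + 1/dᵢ this gives dₒ = f·(1 + W/h).
dₒ = 43 mm × (1 + 1100/40.2) = 43 × 28.3632 ≈ 1219.617 mm = 1.21962 m.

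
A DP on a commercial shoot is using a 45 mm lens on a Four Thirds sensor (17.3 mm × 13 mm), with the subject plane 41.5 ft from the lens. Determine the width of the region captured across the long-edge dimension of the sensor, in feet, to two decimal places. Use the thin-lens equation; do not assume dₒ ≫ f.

dₒ: 41.5 ft × 304.8 mm/ft = 12649.20 mm.
Similar triangles through the lens centre give W/dₒ = w/dᵢ; with 1/f = 1/dₒ + 1/dᵢ this gives W = w·(dₒ − f)/f.
W = 17.3 mm × (12649.2 − 45) / 45 = 17.3 × 280.0933 ≈ 4845.615 mm = 4845.615/304.8 ft = 15.8977 ft.

15.90 ft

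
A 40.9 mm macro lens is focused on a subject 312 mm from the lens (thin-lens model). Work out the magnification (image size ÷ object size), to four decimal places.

Thin lens: 1/f = 1/dₒ + 1/dᵢ → 1/dᵢ = 1/40.9 − 1/312 = 0.0212447 mm⁻¹, so dᵢ ≈ 47.0705 mm.
Magnification m = dᵢ/dₒ = 47.0705/312 ≈ 0.15087.

0.1509×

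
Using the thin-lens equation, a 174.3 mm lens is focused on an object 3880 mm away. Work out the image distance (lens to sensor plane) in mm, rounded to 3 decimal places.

1/dᵢ = 1/f − 1/dₒ = 1/174.3 − 1/3880 = 0.0054795 mm⁻¹.
dᵢ = 1/0.0054795 ≈ 182.4983 mm.

182.498 mm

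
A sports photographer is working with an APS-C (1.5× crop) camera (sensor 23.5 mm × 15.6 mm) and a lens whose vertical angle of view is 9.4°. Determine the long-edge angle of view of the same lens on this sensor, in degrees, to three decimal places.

From the vertical AOV: f = 15.6 / (2·tan(4.7°)) = 15.6 / 0.16443 ≈ 94.8732 mm.
Long-edge AOV = 2·arctan(23.5 / (2 × 94.8732)) = 2·arctan(0.12385) ≈ 14.1202°.

14.120°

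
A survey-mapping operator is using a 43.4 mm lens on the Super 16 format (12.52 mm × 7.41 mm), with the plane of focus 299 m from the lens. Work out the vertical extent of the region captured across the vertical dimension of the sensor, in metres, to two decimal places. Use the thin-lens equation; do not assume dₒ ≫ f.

51.04 m

dₒ: 299 m = 299000 mm.
Similar triangles through the lens centre give W/dₒ = h/dᵢ; with 1/f = 1/dₒ + 1/dᵢ this gives W = h·(dₒ − f)/f.
W = 7.41 mm × (299000 − 43.4) / 43.4 = 7.41 × 6888.4009 ≈ 51043.051 mm = 51.0431 m.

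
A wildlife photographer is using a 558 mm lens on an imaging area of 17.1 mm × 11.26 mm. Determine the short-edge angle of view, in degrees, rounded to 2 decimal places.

1.16°

Angle of view α = 2·arctan(h/2f) with h = 11.26 mm and f = 558 mm.
h/2f = 0.01009; arctan(0.01009) ≈ 0.5781°, so α ≈ 1.1561°.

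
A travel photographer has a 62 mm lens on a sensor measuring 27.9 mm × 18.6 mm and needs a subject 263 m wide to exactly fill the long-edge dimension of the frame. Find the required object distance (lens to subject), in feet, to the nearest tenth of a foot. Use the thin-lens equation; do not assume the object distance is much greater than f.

1917.7 ft

W: 263 m = 263000 mm.
Magnification m = w/W = dᵢ/dₒ; combined with 1/f = 1/dₒ + 1/dᵢ this gives dₒ = f·(1 + W/w).
dₒ = 62 mm × (1 + 263000/27.9) = 62 × 9427.5233 ≈ 584506.444 mm = 584506.444/304.8 ft = 1917.67 ft.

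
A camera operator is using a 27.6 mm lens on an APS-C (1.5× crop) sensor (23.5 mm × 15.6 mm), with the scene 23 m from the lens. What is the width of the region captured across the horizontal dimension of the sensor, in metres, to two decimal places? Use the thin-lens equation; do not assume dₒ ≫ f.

19.56 m

dₒ: 23 m = 23000 mm.
Similar triangles through the lens centre give W/dₒ = w/dᵢ; with 1/f = 1/dₒ + 1/dᵢ this gives W = w·(dₒ − f)/f.
W = 23.5 mm × (23000 − 27.6) / 27.6 = 23.5 × 832.3333 ≈ 19559.833 mm = 19.5598 m.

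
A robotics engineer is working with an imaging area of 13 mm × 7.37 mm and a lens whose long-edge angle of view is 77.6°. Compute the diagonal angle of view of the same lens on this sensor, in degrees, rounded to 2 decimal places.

From the long-edge AOV: f = 13 / (2·tan(38.8°)) = 13 / 1.60804 ≈ 8.0844 mm.
Sensor diagonal = √(13² + 7.37²) = √223.3169 ≈ 14.9438 mm.
Diagonal AOV = 2·arctan(14.9438 / (2 × 8.0844)) = 2·arctan(0.92424) ≈ 85.4907°.

85.49°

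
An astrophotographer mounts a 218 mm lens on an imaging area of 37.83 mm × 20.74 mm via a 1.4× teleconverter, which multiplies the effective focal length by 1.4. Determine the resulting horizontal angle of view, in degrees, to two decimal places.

Effective focal length f = 218 × 1.4 = 305.2 mm.
α = 2·arctan(37.83 / (2 × 305.2)) = 2·arctan(0.06198) ≈ 7.0928°.

7.09°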